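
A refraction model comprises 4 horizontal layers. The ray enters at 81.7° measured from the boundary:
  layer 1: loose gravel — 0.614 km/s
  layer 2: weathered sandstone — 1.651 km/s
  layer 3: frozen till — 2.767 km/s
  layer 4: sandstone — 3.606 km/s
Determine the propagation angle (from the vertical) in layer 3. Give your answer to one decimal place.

From the normal: θ₁ = 90° − 81.7° = 8.3°.
Snell's law across each interface conserves sin θ / V, so sin θ_3 = V_3·sin θ₁/V₁.
sin θ_3 = 2.767 × sin 8.3° / 0.614 = 0.6505.
θ_3 = arcsin 0.6505 = 40.58°.

40.6°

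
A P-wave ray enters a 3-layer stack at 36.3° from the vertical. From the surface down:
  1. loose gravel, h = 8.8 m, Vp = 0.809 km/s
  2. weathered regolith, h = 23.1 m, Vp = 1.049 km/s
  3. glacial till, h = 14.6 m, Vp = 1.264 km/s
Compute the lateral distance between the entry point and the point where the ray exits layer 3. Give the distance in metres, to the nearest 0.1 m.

Apply Snell's law at each interface; in layer i the horizontal offset is hᵢ·tan θᵢ.
Layer 1: θ = 36.30°; offset = 8.8·tan 36.30° = 6.464 m.
Layer 2: sin θ = 1.049·sin 36.3°/0.809 = 0.7676, θ = 50.14°; offset = 23.1·tan 50.14° = 27.669 m.
Layer 3: sin θ = 1.264·sin 36.3°/0.809 = 0.9250, θ = 67.66°; offset = 14.6·tan 67.66° = 35.536 m.
Σ offsets = 69.669 m.

69.7 m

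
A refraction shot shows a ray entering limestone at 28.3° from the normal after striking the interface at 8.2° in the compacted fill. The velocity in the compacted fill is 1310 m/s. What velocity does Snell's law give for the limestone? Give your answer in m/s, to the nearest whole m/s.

sin 8.2° = 0.1426; sin 28.3° = 0.4741.
V₂ = V₁·(sin θ₂/sin θ₁) = 1310·(0.4741/0.1426) = 4354.34 m/s.

4354 m/s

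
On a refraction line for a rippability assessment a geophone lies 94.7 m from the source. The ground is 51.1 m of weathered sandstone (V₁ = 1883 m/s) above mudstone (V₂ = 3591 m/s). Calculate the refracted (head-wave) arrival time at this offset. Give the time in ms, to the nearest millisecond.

t = x/V₂ + 2h·√(V₂²−V₁²)/(V₁V₂).
√(V₂²−V₁²) = √(3591²−1883²) = 3057.7 m/s; delay term = 2·51.1·3057.7/(1883·3591) = 0.04621 s.
t = 94.7/3591 + 0.04621 = 0.07259 s.

73 ms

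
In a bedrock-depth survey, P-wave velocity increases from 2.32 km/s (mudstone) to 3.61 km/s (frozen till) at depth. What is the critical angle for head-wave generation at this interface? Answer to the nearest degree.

Critical incidence: sin θ_c = V₁/V₂ = 2.32/3.61 = 0.6427.
θ_c = arcsin 0.6427 = 39.99°.

40°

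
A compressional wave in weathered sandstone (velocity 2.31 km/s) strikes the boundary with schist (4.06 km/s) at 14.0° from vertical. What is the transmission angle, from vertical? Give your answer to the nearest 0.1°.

25.2°

Snell's law: sin θ₂ = (V₂/V₁)·sin θ₁ = (4.06/2.31)·sin 14.0° = 0.4252.
θ₂ = arcsin 0.4252 = 25.16° from the normal.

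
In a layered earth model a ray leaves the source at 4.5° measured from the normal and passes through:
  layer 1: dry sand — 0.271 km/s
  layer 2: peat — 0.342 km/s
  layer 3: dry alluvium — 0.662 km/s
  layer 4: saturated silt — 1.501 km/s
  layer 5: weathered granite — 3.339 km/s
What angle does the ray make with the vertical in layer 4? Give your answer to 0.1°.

Ray parameter p = sin 4.5° / 0.271 = 2.8952e-01 s/km.
sin θ_4 = p·V_4 = 2.8952e-01 × 1.501 = 0.4346.
θ_4 = 25.76° from the vertical.

25.8°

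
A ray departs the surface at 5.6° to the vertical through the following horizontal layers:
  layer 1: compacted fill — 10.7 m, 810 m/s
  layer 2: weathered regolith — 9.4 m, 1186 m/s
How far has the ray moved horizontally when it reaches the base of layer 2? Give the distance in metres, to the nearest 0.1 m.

p = sin θ₁/V₁ = sin 5.6°/810 = 1.2047e-04 s/m is conserved through the stack.
Layer 1: θ = 5.60°; offset = 10.7·tan 5.60° = 1.049 m.
Layer 2: sin θ = p·1186 = 0.1429 → θ = 8.21°; offset = 9.4·tan 8.21° = 1.357 m.
Total horizontal offset = 2.406 m.

2.4 m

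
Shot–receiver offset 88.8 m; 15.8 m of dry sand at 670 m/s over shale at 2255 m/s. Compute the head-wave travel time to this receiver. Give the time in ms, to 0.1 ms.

θ_c = arcsin(V₁/V₂) = arcsin(670/2255) = 17.28°, cos θ_c = 0.9548.
Intercept time tᵢ = 2h cos θ_c / V₁ = 2·15.8·0.9548/670 = 0.04503 s.
t = x/V₂ + tᵢ = 88.8/2255 + 0.04503 = 0.08441 s.

84.4 ms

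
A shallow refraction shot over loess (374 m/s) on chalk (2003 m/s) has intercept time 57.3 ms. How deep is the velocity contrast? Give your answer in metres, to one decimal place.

h = tᵢ·V₁·V₂ / (2·√(V₂²−V₁²)).
√(V₂²−V₁²) = √(2003² − 374²) = 1967.8 m/s.
h = 0.0573 s × 374 × 2003 / (2 × 1967.8) = 10.91 m.

10.9 m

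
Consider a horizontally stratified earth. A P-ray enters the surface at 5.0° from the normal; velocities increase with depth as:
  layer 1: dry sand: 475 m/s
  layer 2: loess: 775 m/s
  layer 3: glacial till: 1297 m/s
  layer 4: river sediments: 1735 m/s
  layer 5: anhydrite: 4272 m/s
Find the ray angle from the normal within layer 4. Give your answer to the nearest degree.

19°

Ray parameter p = sin 5.0° / 475 = 1.8349e-04 s/m.
sin θ_4 = p·V_4 = 1.8349e-04 × 1735 = 0.3183.
θ_4 = 18.56° from the vertical.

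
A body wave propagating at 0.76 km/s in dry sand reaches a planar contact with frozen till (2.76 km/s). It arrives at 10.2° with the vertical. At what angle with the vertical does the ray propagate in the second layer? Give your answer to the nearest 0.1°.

Snell's law: sin θ₂ = (V₂/V₁)·sin θ₁ = (2.76/0.76)·sin 10.2° = 0.6431.
θ₂ = arcsin 0.6431 = 40.02° from the normal.

40.0°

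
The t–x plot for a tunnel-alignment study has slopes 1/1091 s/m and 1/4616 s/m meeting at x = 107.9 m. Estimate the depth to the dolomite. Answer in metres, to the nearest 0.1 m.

42.4 m

h = (x_cross/2)·√((V₂−V₁)/(V₂+V₁)).
(V₂−V₁)/(V₂+V₁) = (4616−1091)/(4616+1091) = 0.6177; √ = 0.7859.
h = (107.9/2)·0.7859 = 42.40 m.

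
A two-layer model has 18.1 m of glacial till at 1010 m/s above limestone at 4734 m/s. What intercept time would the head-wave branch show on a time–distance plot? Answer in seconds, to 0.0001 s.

0.0350 s

tᵢ = 2h·√(V₂²−V₁²)/(V₁V₂).
√(V₂²−V₁²) = √(4734²−1010²) = 4625.0 m/s.
tᵢ = 2·18.1·4625.0/(1010·4734) = 0.03502 s.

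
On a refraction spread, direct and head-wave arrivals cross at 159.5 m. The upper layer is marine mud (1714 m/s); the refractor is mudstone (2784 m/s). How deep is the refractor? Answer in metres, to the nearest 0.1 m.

h = (x_cross/2)·√((V₂−V₁)/(V₂+V₁)).
(V₂−V₁)/(V₂+V₁) = (2784−1714)/(2784+1714) = 0.2379; √ = 0.4877.
h = (159.5/2)·0.4877 = 38.90 m.

38.9 m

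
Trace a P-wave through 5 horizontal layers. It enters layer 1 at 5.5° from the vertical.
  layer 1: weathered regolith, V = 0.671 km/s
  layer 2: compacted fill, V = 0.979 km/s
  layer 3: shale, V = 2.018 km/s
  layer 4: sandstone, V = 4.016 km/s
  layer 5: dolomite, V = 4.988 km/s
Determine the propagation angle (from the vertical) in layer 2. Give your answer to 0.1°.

Snell's law across each interface conserves sin θ / V, so sin θ_2 = V_2·sin θ₁/V₁.
sin θ_2 = 0.979 × sin 5.5° / 0.671 = 0.1398.
θ_2 = arcsin 0.1398 = 8.04°.

8.0°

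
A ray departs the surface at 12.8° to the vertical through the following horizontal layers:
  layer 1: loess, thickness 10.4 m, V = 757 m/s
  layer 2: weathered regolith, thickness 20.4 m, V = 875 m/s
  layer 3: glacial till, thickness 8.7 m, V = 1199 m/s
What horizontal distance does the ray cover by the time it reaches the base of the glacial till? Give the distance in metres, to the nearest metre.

11 m

Ray parameter p = sin 12.8° / 757 m/s = 2.9267e-04 s/m.
Layer 1: θ = 12.80°; offset = 10.4·tan 12.80° = 2.363 m.
Layer 2: sin θ = p·875 = 0.2561 → θ = 14.84°; offset = 20.4·tan 14.84° = 5.404 m.
Layer 3: sin θ = p·1199 = 0.3509 → θ = 20.54°; offset = 8.7·tan 20.54° = 3.260 m.
Total horizontal offset = 11.027 m.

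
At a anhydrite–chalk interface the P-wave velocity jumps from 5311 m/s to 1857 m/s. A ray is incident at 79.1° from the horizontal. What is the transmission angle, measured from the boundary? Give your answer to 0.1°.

86.2°

Convert to the normal: θ₁ = 90° − 79.1° = 10.9°.
Snell's law: sin θ₂ = (V₂/V₁)·sin θ₁ = (1857/5311)·sin 10.9° = 0.0661.
θ₂ = sin⁻¹(0.0661) = 3.79° (from vertical).
From the interface: 90° − 3.79° = 86.21°.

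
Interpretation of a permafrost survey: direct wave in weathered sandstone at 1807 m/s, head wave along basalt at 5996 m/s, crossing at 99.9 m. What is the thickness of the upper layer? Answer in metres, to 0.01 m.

h = (x_cross/2)·√((V₂−V₁)/(V₂+V₁)).
(V₂−V₁)/(V₂+V₁) = (5996−1807)/(5996+1807) = 0.5368; √ = 0.7327.
h = (99.9/2)·0.7327 = 36.60 m.

36.60 m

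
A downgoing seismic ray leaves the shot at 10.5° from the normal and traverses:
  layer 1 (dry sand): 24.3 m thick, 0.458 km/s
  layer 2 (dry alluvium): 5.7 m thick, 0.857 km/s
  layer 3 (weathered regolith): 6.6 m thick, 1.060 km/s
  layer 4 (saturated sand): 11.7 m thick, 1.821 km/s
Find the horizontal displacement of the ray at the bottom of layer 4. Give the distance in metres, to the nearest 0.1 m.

Apply Snell's law at each interface; in layer i the horizontal offset is hᵢ·tan θᵢ.
Layer 1: θ = 10.50°; offset = 24.3·tan 10.50° = 4.504 m.
Layer 2: sin θ = 0.857·sin 10.5°/0.458 = 0.3410, θ = 19.94°; offset = 5.7·tan 19.94° = 2.068 m.
Layer 3: sin θ = 1.060·sin 10.5°/0.458 = 0.4218, θ = 24.95°; offset = 6.6·tan 24.95° = 3.070 m.
Layer 4: sin θ = 1.821·sin 10.5°/0.458 = 0.7246, θ = 46.43°; offset = 11.7·tan 46.43° = 12.300 m.
Total horizontal offset = 21.942 m.

21.9 m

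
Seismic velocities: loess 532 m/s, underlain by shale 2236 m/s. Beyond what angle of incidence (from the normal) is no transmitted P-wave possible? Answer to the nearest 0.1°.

Critical incidence: sin θ_c = V₁/V₂ = 532/2236 = 0.2379.
θ_c = arcsin 0.2379 = 13.76°.

13.8°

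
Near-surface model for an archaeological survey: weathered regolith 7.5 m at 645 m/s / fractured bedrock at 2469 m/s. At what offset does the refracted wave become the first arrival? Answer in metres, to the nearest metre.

x_cross = 2h·√((V₂+V₁)/(V₂−V₁)).
(V₂+V₁)/(V₂−V₁) = (2469+645)/(2469−645) = 1.7072; √ = 1.3066.
x_cross = 2·7.5·1.3066 = 19.60 m.

20 m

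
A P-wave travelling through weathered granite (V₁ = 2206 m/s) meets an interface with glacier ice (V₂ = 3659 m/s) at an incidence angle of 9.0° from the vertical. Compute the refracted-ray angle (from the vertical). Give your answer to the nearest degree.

sin θ₁/V₁ = sin θ₂/V₂ ⇒ sin θ₂ = 3659·sin 9.0°/2206 = 3659·0.1564/2206 = 0.2595.
θ₂ = sin⁻¹(0.2595) = 15.04° (from vertical).

15°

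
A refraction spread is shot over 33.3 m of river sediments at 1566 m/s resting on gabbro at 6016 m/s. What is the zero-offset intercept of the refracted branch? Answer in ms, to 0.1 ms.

θ_c = arcsin(V₁/V₂) = arcsin(1566/6016) = 15.09°; cos θ_c = 0.9655.
tᵢ = 2h·cos θ_c / V₁ = 2·33.3·0.9655 / 1566 = 0.04106 s.

41.1 ms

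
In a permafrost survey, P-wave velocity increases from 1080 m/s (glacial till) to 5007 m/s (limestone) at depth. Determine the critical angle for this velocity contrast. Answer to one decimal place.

12.5°

Critical incidence: sin θ_c = V₁/V₂ = 1080/5007 = 0.2157.
θ_c = arcsin 0.2157 = 12.46°.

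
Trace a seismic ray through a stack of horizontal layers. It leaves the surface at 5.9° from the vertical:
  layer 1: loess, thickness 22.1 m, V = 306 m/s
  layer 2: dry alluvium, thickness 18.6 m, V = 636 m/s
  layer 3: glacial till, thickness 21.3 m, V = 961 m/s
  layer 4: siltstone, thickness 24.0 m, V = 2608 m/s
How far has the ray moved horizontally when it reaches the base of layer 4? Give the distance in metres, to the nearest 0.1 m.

p = sin θ₁/V₁ = sin 5.9°/306 = 3.3592e-04 s/m is conserved through the stack.
Layer 1: θ = 5.90°; offset = 22.1·tan 5.90° = 2.284 m.
Layer 2: sin θ = p·636 = 0.2136 → θ = 12.34°; offset = 18.6·tan 12.34° = 4.068 m.
Layer 3: sin θ = p·961 = 0.3228 → θ = 18.83°; offset = 21.3·tan 18.83° = 7.265 m.
Layer 4: sin θ = p·2608 = 0.8761 → θ = 61.17°; offset = 24.0·tan 61.17° = 43.609 m.
Total horizontal offset = 57.226 m.

57.2 m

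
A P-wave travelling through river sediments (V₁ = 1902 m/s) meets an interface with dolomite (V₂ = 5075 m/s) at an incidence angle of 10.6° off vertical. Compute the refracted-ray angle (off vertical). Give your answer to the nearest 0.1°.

29.4°

sin θ₁/V₁ = sin θ₂/V₂ ⇒ sin θ₂ = 5075·sin 10.6°/1902 = 5075·0.1840/1902 = 0.4908.
θ₂ = arcsin 0.4908 = 29.39° from the normal.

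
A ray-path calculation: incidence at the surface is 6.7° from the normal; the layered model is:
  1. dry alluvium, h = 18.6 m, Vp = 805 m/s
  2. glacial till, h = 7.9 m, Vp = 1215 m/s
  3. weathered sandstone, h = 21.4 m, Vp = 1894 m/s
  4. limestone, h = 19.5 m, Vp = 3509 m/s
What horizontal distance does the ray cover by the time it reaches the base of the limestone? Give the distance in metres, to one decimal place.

p = sin θ₁/V₁ = sin 6.7°/805 = 1.4493e-04 s/m is conserved through the stack.
Layer 1: θ = 6.70°; offset = 18.6·tan 6.70° = 2.185 m.
Layer 2: sin θ = p·1215 = 0.1761 → θ = 10.14°; offset = 7.9·tan 10.14° = 1.413 m.
Layer 3: sin θ = p·1894 = 0.2745 → θ = 15.93°; offset = 21.4·tan 15.93° = 6.109 m.
Layer 4: sin θ = p·3509 = 0.5086 → θ = 30.57°; offset = 19.5·tan 30.57° = 11.518 m.
Summing the layer offsets gives 21.225 m.

21.2 m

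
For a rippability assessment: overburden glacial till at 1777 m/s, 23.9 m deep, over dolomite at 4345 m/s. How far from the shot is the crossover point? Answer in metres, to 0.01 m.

73.80 m

x_cross = 2h·√((V₂+V₁)/(V₂−V₁)).
(V₂+V₁)/(V₂−V₁) = (4345+1777)/(4345−1777) = 2.3840; √ = 1.5440.
x_cross = 2·23.9·1.5440 = 73.80 m.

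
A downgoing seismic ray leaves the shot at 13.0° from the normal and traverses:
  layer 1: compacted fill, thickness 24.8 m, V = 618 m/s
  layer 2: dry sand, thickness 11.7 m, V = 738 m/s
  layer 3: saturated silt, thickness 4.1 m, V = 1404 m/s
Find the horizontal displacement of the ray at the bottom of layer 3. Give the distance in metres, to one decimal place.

11.4 m

Ray parameter p = sin 13.0° / 618 m/s = 3.6400e-04 s/m.
Layer 1: θ = 13.00°; offset = 24.8·tan 13.00° = 5.726 m.
Layer 2: sin θ = p·738 = 0.2686 → θ = 15.58°; offset = 11.7·tan 15.58° = 3.263 m.
Layer 3: sin θ = p·1404 = 0.5111 → θ = 30.73°; offset = 4.1·tan 30.73° = 2.438 m.
Summing the layer offsets gives 11.426 m.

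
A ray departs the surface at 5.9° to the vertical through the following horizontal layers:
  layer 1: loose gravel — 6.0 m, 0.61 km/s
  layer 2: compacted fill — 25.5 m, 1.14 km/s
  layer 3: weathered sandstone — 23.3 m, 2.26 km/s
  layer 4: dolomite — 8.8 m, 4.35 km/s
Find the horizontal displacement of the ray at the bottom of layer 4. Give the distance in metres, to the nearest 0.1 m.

24.7 m

Apply Snell's law at each interface; in layer i the horizontal offset is hᵢ·tan θᵢ.
Layer 1: θ = 5.90°; offset = 6.0·tan 5.90° = 0.620 m.
Layer 2: sin θ = 1.14·sin 5.9°/0.61 = 0.1921, θ = 11.08°; offset = 25.5·tan 11.08° = 4.992 m.
Layer 3: sin θ = 2.26·sin 5.9°/0.61 = 0.3808, θ = 22.39°; offset = 23.3·tan 22.39° = 9.597 m.
Layer 4: sin θ = 4.35·sin 5.9°/0.61 = 0.7330, θ = 47.14°; offset = 8.8·tan 47.14° = 9.483 m.
Summing the layer offsets gives 24.692 m.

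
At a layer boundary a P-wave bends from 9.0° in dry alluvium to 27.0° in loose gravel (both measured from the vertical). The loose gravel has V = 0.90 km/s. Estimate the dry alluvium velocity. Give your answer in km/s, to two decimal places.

sin 9.0° = 0.1564; sin 27.0° = 0.4540.
V₁ = V₂·(sin θ₁/sin θ₂) = 0.90·(0.1564/0.4540) = 0.31 km/s.

0.31 km/s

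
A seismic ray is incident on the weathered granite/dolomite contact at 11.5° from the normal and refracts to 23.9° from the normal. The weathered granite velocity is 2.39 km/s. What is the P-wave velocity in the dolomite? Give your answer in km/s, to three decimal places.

4.857 km/s

Snell's law: sin 11.5°/V₁ = sin 23.9°/V₂.
V₂ = V₁·sin 23.9°/sin 11.5° = 2.39 × 2.0321 = 4.857 km/s.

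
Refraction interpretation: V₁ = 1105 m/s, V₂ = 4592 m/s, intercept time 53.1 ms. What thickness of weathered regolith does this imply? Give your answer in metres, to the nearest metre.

30 m

h = tᵢ·V₁·V₂ / (2·√(V₂²−V₁²)).
√(V₂²−V₁²) = √(4592² − 1105²) = 4457.1 m/s.
h = 0.0531 s × 1105 × 4592 / (2 × 4457.1) = 30.23 m.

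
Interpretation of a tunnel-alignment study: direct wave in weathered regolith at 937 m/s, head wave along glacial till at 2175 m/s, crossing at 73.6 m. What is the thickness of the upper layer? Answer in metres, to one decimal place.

x_cross = 2h·√((V₂+V₁)/(V₂−V₁)) → h = x_cross / (2·√((V₂+V₁)/(V₂−V₁))).
√((V₂+V₁)/(V₂−V₁)) = √((2175+937)/(2175−937)) = 1.5855.
h = 73.6 / (2·1.5855) = 23.21 m.

23.2 m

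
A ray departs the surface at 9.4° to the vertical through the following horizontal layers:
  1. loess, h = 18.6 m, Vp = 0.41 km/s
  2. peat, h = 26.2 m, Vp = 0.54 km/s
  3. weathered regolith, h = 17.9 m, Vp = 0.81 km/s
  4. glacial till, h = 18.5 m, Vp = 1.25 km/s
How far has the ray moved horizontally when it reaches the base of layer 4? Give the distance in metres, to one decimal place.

Apply Snell's law at each interface; in layer i the horizontal offset is hᵢ·tan θᵢ.
Layer 1: θ = 9.40°; offset = 18.6·tan 9.40° = 3.079 m.
Layer 2: sin θ = 0.54·sin 9.4°/0.41 = 0.2151, θ = 12.42°; offset = 26.2·tan 12.42° = 5.771 m.
Layer 3: sin θ = 0.81·sin 9.4°/0.41 = 0.3227, θ = 18.82°; offset = 17.9·tan 18.82° = 6.102 m.
Layer 4: sin θ = 1.25·sin 9.4°/0.41 = 0.4979, θ = 29.86°; offset = 18.5·tan 29.86° = 10.623 m.
Σ offsets = 25.575 m.

25.6 m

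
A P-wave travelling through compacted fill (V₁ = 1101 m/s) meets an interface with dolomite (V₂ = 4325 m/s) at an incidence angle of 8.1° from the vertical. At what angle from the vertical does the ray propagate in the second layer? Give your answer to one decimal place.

Snell's law: sin θ₂ = (V₂/V₁)·sin θ₁ = (4325/1101)·sin 8.1° = 0.5535.
θ₂ = arcsin 0.5535 = 33.61° from the normal.

33.6°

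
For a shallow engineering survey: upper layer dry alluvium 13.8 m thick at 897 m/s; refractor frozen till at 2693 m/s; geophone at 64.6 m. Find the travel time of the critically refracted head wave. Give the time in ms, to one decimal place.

θ_c = arcsin(V₁/V₂) = arcsin(897/2693) = 19.46°, cos θ_c = 0.9429.
Intercept time tᵢ = 2h cos θ_c / V₁ = 2·13.8·0.9429/897 = 0.02901 s.
t = x/V₂ + tᵢ = 64.6/2693 + 0.02901 = 0.05300 s.

53.0 ms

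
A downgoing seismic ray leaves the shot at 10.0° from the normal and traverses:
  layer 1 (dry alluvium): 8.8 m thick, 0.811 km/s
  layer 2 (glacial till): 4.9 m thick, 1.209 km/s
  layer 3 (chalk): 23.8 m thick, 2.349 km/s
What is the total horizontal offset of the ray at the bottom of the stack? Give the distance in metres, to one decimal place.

Apply Snell's law at each interface; in layer i the horizontal offset is hᵢ·tan θᵢ.
Layer 1: θ = 10.00°; offset = 8.8·tan 10.00° = 1.552 m.
Layer 2: sin θ = 1.209·sin 10.0°/0.811 = 0.2589, θ = 15.00°; offset = 4.9·tan 15.00° = 1.313 m.
Layer 3: sin θ = 2.349·sin 10.0°/0.811 = 0.5030, θ = 30.20°; offset = 23.8·tan 30.20° = 13.850 m.
Σ offsets = 16.715 m.

16.7 m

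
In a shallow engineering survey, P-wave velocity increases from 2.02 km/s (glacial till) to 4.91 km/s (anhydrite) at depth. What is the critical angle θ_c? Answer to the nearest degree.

24°

At critical incidence the refracted ray runs along the interface (θ₂ = 90°), so sin θ_c = V₁/V₂.
θ_c = arcsin(2.02/4.91) = arcsin 0.4114 = 24.29°.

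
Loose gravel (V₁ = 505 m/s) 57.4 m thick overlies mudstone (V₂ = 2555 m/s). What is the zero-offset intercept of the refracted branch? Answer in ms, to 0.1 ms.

tᵢ = 2h·√(V₂²−V₁²)/(V₁V₂).
√(V₂²−V₁²) = √(2555²−505²) = 2504.6 m/s.
tᵢ = 2·57.4·2504.6/(505·2555) = 0.22284 s.

222.8 ms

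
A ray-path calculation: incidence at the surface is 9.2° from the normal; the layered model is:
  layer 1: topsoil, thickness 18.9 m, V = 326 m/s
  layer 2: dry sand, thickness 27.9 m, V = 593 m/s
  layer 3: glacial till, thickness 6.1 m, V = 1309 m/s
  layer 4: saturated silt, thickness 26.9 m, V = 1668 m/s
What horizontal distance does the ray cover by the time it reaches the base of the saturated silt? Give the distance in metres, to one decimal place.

54.9 m

Ray parameter p = sin 9.2° / 326 m/s = 4.9043e-04 s/m.
Layer 1: θ = 9.20°; offset = 18.9·tan 9.20° = 3.061 m.
Layer 2: sin θ = p·593 = 0.2908 → θ = 16.91°; offset = 27.9·tan 16.91° = 8.481 m.
Layer 3: sin θ = p·1309 = 0.6420 → θ = 39.94°; offset = 6.1·tan 39.94° = 5.108 m.
Layer 4: sin θ = p·1668 = 0.8180 → θ = 54.89°; offset = 26.9·tan 54.89° = 38.260 m.
Total horizontal offset = 54.909 m.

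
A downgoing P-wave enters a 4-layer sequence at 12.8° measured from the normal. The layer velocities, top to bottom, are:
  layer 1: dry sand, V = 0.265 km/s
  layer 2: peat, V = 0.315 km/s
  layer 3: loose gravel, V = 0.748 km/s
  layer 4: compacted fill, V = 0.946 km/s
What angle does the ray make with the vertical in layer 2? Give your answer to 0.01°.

Ray parameter p = sin 12.8° / 0.265 = 8.3603e-01 s/km.
sin θ_2 = p·V_2 = 8.3603e-01 × 0.315 = 0.2634.
θ_2 = arcsin 0.2634 = 15.27°.

15.27°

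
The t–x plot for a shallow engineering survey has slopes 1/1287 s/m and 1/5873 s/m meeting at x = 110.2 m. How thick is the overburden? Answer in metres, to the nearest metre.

44 m

h = (x_cross/2)·√((V₂−V₁)/(V₂+V₁)).
(V₂−V₁)/(V₂+V₁) = (5873−1287)/(5873+1287) = 0.6405; √ = 0.8003.
h = (110.2/2)·0.8003 = 44.10 m.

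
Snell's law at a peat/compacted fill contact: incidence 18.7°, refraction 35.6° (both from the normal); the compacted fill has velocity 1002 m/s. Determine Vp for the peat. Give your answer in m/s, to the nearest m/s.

552 m/s

sin 18.7° = 0.3206; sin 35.6° = 0.5821.
V₁ = V₂·(sin θ₁/sin θ₂) = 1002·(0.3206/0.5821) = 551.87 m/s.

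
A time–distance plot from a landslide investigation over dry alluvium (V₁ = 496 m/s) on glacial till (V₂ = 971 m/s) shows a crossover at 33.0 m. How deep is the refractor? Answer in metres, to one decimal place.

x_cross = 2h·√((V₂+V₁)/(V₂−V₁)) → h = x_cross / (2·√((V₂+V₁)/(V₂−V₁))).
√((V₂+V₁)/(V₂−V₁)) = √((971+496)/(971−496)) = 1.7574.
h = 33.0 / (2·1.7574) = 9.39 m.

9.4 m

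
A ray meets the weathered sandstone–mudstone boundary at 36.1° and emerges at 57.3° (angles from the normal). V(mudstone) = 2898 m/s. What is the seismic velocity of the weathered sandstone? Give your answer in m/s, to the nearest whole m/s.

2029 m/s

sin 36.1° = 0.5892; sin 57.3° = 0.8415.
V₁ = V₂·(sin θ₁/sin θ₂) = 2898·(0.5892/0.8415) = 2029.08 m/s.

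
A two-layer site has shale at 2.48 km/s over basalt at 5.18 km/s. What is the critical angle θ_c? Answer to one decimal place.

28.6°

At critical incidence the refracted ray runs along the interface (θ₂ = 90°), so sin θ_c = V₁/V₂.
θ_c = arcsin(2.48/5.18) = arcsin 0.4788 = 28.60°.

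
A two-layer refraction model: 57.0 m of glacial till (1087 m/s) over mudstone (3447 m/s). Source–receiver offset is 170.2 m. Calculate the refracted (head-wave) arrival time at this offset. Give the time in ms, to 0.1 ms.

θ_c = arcsin(V₁/V₂) = arcsin(1087/3447) = 18.38°, cos θ_c = 0.9490.
Intercept time tᵢ = 2h cos θ_c / V₁ = 2·57.0·0.9490/1087 = 0.09952 s.
t = x/V₂ + tᵢ = 170.2/3447 + 0.09952 = 0.14890 s.

148.9 ms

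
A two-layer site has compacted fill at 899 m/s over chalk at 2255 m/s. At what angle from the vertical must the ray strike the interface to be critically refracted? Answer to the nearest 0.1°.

23.5°

Critical incidence: sin θ_c = V₁/V₂ = 899/2255 = 0.3987.
θ_c = arcsin 0.3987 = 23.50°.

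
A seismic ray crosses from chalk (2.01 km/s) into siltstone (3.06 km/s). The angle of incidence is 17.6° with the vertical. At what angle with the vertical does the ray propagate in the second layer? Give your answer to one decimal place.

Snell's law: sin θ₂ = (V₂/V₁)·sin θ₁ = (3.06/2.01)·sin 17.6° = 0.4603.
θ₂ = arcsin 0.4603 = 27.41° from the normal.

27.4°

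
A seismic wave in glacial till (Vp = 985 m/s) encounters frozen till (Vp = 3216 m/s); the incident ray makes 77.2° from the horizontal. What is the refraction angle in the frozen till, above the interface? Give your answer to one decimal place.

Angle from the normal: 90° − 77.2° = 12.8°.
Snell's law: sin θ₂ = (V₂/V₁)·sin θ₁ = (3216/985)·sin 12.8° = 0.7234.
θ₂ = sin⁻¹(0.7234) = 46.33° (from vertical).
From the interface: 90° − 46.33° = 43.67°.

43.7°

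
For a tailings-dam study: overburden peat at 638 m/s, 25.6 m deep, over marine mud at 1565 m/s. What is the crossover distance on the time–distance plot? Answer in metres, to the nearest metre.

x_cross = 2h·√((V₂+V₁)/(V₂−V₁)).
(V₂+V₁)/(V₂−V₁) = (1565+638)/(1565−638) = 2.3765; √ = 1.5416.
x_cross = 2·25.6·1.5416 = 78.93 m.

79 m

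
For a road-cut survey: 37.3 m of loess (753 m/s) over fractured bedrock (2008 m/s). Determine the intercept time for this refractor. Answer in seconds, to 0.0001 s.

θ_c = arcsin(V₁/V₂) = arcsin(753/2008) = 22.02°; cos θ_c = 0.9270.
tᵢ = 2h·cos θ_c / V₁ = 2·37.3·0.9270 / 753 = 0.09184 s.

0.0918 s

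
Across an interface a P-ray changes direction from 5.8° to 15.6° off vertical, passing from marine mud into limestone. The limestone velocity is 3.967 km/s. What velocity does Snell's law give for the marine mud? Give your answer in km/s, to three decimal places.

1.491 km/s

Snell's law: sin 5.8°/V₁ = sin 15.6°/V₂.
V₁ = V₂·sin 5.8°/sin 15.6° = 3.967 × 0.3758 = 1.491 km/s.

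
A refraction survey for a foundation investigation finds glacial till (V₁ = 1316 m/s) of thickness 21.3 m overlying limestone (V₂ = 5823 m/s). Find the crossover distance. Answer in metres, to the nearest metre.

54 m

x_cross = 2h·√((V₂+V₁)/(V₂−V₁)).
(V₂+V₁)/(V₂−V₁) = (5823+1316)/(5823−1316) = 1.5840; √ = 1.2586.
x_cross = 2·21.3·1.2586 = 53.61 m.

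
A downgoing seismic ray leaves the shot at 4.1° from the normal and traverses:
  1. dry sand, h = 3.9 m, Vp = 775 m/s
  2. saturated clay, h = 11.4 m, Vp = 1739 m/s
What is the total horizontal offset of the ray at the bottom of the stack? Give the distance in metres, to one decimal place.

Apply Snell's law at each interface; in layer i the horizontal offset is hᵢ·tan θᵢ.
Layer 1: θ = 4.10°; offset = 3.9·tan 4.10° = 0.280 m.
Layer 2: sin θ = 1739·sin 4.1°/775 = 0.1604, θ = 9.23°; offset = 11.4·tan 9.23° = 1.853 m.
Total horizontal offset = 2.132 m.

2.1 m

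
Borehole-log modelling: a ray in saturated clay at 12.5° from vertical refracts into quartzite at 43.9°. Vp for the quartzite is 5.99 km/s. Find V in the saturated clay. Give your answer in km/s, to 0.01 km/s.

1.87 km/s

Snell's law: sin 12.5°/V₁ = sin 43.9°/V₂.
V₁ = V₂·sin 12.5°/sin 43.9° = 5.99 × 0.3121 = 1.87 km/s.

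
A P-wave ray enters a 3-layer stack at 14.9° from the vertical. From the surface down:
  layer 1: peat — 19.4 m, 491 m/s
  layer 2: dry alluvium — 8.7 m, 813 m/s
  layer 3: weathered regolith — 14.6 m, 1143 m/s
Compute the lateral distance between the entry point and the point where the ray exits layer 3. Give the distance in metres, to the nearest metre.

Ray parameter p = sin 14.9° / 491 m/s = 5.2369e-04 s/m.
Layer 1: θ = 14.90°; offset = 19.4·tan 14.90° = 5.162 m.
Layer 2: sin θ = p·813 = 0.4258 → θ = 25.20°; offset = 8.7·tan 25.20° = 4.094 m.
Layer 3: sin θ = p·1143 = 0.5986 → θ = 36.77°; offset = 14.6·tan 36.77° = 10.910 m.
Σ offsets = 20.165 m.

20 m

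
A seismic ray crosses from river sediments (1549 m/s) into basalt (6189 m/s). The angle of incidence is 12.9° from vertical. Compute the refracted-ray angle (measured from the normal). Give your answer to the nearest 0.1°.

63.1°

Snell's law: sin θ₂ = (V₂/V₁)·sin θ₁ = (6189/1549)·sin 12.9° = 0.8920.
θ₂ = arcsin 0.8920 = 63.12° from the normal.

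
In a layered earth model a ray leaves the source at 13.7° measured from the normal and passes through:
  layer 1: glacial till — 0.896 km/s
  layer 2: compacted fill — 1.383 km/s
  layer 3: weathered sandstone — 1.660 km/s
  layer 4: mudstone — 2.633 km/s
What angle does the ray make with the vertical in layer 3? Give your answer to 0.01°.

26.03°

Ray parameter p = sin 13.7° / 0.896 = 2.6433e-01 s/km.
sin θ_3 = p·V_3 = 2.6433e-01 × 1.660 = 0.4388.
θ_3 = arcsin 0.4388 = 26.03°.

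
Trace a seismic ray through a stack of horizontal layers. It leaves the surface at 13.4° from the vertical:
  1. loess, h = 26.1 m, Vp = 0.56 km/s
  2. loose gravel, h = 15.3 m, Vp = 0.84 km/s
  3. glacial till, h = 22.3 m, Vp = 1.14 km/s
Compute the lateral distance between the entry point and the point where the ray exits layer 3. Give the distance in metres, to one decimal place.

23.8 m

Apply Snell's law at each interface; in layer i the horizontal offset is hᵢ·tan θᵢ.
Layer 1: θ = 13.40°; offset = 26.1·tan 13.40° = 6.218 m.
Layer 2: sin θ = 0.84·sin 13.4°/0.56 = 0.3476, θ = 20.34°; offset = 15.3·tan 20.34° = 5.672 m.
Layer 3: sin θ = 1.14·sin 13.4°/0.56 = 0.4718, θ = 28.15°; offset = 22.3·tan 28.15° = 11.932 m.
Total horizontal offset = 23.822 m.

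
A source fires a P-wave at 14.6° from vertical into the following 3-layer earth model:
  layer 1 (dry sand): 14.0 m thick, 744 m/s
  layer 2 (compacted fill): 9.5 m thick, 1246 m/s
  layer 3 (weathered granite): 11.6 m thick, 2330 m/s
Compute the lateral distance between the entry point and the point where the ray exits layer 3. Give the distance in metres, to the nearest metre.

23 m

Ray parameter p = sin 14.6° / 744 m/s = 3.3880e-04 s/m.
Layer 1: θ = 14.60°; offset = 14.0·tan 14.60° = 3.647 m.
Layer 2: sin θ = p·1246 = 0.4221 → θ = 24.97°; offset = 9.5·tan 24.97° = 4.424 m.
Layer 3: sin θ = p·2330 = 0.7894 → θ = 52.13°; offset = 11.6·tan 52.13° = 14.917 m.
Total horizontal offset = 22.988 m.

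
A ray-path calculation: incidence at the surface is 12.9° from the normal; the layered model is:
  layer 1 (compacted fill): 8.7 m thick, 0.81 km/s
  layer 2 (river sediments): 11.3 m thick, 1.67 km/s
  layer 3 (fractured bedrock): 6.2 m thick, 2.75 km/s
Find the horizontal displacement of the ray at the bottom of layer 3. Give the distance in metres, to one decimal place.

15.1 m

Ray parameter p = sin 12.9° / 0.81 km/s = 2.7562e-01 s/km.
Layer 1: θ = 12.90°; offset = 8.7·tan 12.90° = 1.993 m.
Layer 2: sin θ = p·1.67 = 0.4603 → θ = 27.41°; offset = 11.3·tan 27.41° = 5.859 m.
Layer 3: sin θ = p·2.75 = 0.7579 → θ = 49.28°; offset = 6.2·tan 49.28° = 7.204 m.
Total horizontal offset = 15.055 m.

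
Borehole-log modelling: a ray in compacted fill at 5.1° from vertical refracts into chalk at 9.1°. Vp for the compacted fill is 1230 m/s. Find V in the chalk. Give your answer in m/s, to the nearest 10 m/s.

Snell's law: sin 5.1°/V₁ = sin 9.1°/V₂.
V₂ = V₁·sin 9.1°/sin 5.1° = 1230 × 1.7792 = 2188.38 m/s.

2190 m/s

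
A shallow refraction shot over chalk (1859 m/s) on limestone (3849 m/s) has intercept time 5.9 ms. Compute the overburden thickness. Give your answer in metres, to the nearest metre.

h = tᵢ·V₁·V₂ / (2·√(V₂²−V₁²)).
√(V₂²−V₁²) = √(3849² − 1859²) = 3370.3 m/s.
h = 0.0059 s × 1859 × 3849 / (2 × 3370.3) = 6.26 m.

6 m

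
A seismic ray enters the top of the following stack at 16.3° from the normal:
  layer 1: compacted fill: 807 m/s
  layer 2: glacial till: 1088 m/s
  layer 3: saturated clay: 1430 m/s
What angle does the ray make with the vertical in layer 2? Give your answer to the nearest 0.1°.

22.2°

Snell's law across each interface conserves sin θ / V, so sin θ_2 = V_2·sin θ₁/V₁.
sin θ_2 = 1088 × sin 16.3° / 807 = 0.3784.
θ_2 = arcsin 0.3784 = 22.23°.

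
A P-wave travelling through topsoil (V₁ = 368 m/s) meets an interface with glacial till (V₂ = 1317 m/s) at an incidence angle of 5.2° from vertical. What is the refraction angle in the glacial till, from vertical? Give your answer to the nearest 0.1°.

Snell's law: sin θ₂ = (V₂/V₁)·sin θ₁ = (1317/368)·sin 5.2° = 0.3244.
θ₂ = arcsin 0.3244 = 18.93° from the normal.

18.9°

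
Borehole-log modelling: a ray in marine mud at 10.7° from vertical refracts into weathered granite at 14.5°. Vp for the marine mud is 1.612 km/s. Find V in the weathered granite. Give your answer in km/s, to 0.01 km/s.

2.17 km/s

sin 10.7° = 0.1857; sin 14.5° = 0.2504.
V₂ = V₁·(sin θ₂/sin θ₁) = 1.612·(0.2504/0.1857) = 2.17 km/s.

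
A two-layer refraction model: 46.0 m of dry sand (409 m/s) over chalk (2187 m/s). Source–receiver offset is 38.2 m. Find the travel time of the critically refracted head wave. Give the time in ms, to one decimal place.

238.4 ms

t = x/V₂ + 2h·√(V₂²−V₁²)/(V₁V₂).
√(V₂²−V₁²) = √(2187²−409²) = 2148.4 m/s; delay term = 2·46.0·2148.4/(409·2187) = 0.22097 s.
t = 38.2/2187 + 0.22097 = 0.23844 s.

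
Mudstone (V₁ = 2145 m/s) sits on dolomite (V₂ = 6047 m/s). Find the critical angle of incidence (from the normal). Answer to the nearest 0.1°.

20.8°

Critical incidence: sin θ_c = V₁/V₂ = 2145/6047 = 0.3547.
θ_c = arcsin 0.3547 = 20.78°.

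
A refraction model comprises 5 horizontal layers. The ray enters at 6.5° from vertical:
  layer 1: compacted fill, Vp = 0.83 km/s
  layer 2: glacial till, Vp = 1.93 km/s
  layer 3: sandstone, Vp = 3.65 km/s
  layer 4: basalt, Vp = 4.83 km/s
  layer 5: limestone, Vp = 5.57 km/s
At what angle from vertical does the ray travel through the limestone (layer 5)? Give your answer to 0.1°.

Ray parameter p = sin 6.5° / 0.83 = 1.3639e-01 s/km.
sin θ_5 = p·V_5 = 1.3639e-01 × 5.57 = 0.7597.
θ_5 = arcsin 0.7597 = 49.44°.

49.4°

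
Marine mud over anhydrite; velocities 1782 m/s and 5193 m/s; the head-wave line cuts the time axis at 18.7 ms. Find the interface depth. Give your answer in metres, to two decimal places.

17.74 m

θ_c = arcsin(1782/5193) = 20.07°; cos θ_c = 0.9393.
tᵢ = 2h cos θ_c/V₁ ⇒ h = tᵢ·V₁/(2 cos θ_c) = 0.0187·1782/(2·0.9393) = 17.74 m.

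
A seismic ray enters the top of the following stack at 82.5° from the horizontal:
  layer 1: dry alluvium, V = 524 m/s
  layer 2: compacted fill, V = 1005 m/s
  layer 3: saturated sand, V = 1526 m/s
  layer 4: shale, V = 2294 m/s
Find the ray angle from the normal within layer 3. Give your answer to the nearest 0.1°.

From the normal: θ₁ = 90° − 82.5° = 7.5°.
Snell's law across each interface conserves sin θ / V, so sin θ_3 = V_3·sin θ₁/V₁.
sin θ_3 = 1526 × sin 7.5° / 524 = 0.3801.
θ_3 = arcsin 0.3801 = 22.34°.

22.3°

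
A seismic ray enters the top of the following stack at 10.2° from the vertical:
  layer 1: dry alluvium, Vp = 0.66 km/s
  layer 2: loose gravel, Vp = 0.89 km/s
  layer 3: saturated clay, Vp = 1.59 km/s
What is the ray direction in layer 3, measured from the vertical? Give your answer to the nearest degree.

Snell's law across each interface conserves sin θ / V, so sin θ_3 = V_3·sin θ₁/V₁.
sin θ_3 = 1.59 × sin 10.2° / 0.66 = 0.4266.
θ_3 = 25.25° from the vertical.

25°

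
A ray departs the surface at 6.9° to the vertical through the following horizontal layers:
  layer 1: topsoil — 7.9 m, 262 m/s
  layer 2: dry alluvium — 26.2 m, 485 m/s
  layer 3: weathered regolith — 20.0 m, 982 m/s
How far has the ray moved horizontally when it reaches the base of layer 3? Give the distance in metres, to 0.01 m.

17.02 m

p = sin θ₁/V₁ = sin 6.9°/262 = 4.5854e-04 s/m is conserved through the stack.
Layer 1: θ = 6.90°; offset = 7.9·tan 6.90° = 0.9560 m.
Layer 2: sin θ = p·485 = 0.2224 → θ = 12.85°; offset = 26.2·tan 12.85° = 5.9763 m.
Layer 3: sin θ = p·982 = 0.4503 → θ = 26.76°; offset = 20.0·tan 26.76° = 10.0860 m.
Summing the layer offsets gives 17.0183 m.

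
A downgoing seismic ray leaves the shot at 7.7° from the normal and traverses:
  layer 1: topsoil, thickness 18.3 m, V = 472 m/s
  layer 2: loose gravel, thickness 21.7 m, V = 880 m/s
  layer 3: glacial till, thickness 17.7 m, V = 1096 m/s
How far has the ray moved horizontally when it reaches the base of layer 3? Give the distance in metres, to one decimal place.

Ray parameter p = sin 7.7° / 472 m/s = 2.8387e-04 s/m.
Layer 1: θ = 7.70°; offset = 18.3·tan 7.70° = 2.474 m.
Layer 2: sin θ = p·880 = 0.2498 → θ = 14.47°; offset = 21.7·tan 14.47° = 5.598 m.
Layer 3: sin θ = p·1096 = 0.3111 → θ = 18.13°; offset = 17.7·tan 18.13° = 5.794 m.
Summing the layer offsets gives 13.867 m.

13.9 m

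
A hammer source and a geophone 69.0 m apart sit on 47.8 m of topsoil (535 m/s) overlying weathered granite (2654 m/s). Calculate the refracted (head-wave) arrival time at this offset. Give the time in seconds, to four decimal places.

0.2010 s

θ_c = arcsin(V₁/V₂) = arcsin(535/2654) = 11.63°, cos θ_c = 0.9795.
Intercept time tᵢ = 2h cos θ_c / V₁ = 2·47.8·0.9795/535 = 0.17502 s.
t = x/V₂ + tᵢ = 69.0/2654 + 0.17502 = 0.20102 s.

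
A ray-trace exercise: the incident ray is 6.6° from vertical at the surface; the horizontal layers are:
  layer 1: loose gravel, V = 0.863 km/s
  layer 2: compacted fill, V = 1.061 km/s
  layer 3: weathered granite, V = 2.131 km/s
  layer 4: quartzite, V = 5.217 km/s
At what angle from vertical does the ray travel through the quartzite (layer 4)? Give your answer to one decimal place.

Snell's law across each interface conserves sin θ / V, so sin θ_4 = V_4·sin θ₁/V₁.
sin θ_4 = 5.217 × sin 6.6° / 0.863 = 0.6948.
θ_4 = 44.01° from the vertical.

44.0°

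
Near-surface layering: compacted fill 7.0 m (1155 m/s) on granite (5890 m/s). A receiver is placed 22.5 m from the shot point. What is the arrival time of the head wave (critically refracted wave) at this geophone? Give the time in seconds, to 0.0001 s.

0.0157 s

t = x/V₂ + 2h·√(V₂²−V₁²)/(V₁V₂).
√(V₂²−V₁²) = √(5890²−1155²) = 5775.6 m/s; delay term = 2·7.0·5775.6/(1155·5890) = 0.01189 s.
t = 22.5/5890 + 0.01189 = 0.01571 s.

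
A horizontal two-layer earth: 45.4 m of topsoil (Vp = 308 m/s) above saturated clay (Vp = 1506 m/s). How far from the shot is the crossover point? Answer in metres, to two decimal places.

x_cross = 2h·√((V₂+V₁)/(V₂−V₁)).
(V₂+V₁)/(V₂−V₁) = (1506+308)/(1506−308) = 1.5142; √ = 1.2305.
x_cross = 2·45.4·1.2305 = 111.73 m.

111.73 m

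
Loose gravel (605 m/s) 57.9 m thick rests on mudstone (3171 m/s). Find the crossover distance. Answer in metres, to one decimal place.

140.5 m

x_cross = 2h·√((V₂+V₁)/(V₂−V₁)).
(V₂+V₁)/(V₂−V₁) = (3171+605)/(3171−605) = 1.4716; √ = 1.2131.
x_cross = 2·57.9·1.2131 = 140.47 m.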